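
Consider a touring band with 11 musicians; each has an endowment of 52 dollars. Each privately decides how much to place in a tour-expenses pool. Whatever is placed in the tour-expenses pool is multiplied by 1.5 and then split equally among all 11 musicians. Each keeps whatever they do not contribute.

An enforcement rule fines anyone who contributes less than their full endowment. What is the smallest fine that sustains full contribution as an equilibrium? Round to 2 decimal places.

44.91 dollars

Given the others contribute fully, the best deviation is to contribute 0 (any partial contribution still incurs the fine and gives up units whose private return 0.1364 is below 1).
Deviating from 52 to 0 saves 52 dollars but forfeits the deviator's share of the drop in the tour-expenses pool: 1.5/11 × 52 = 7.09.
So the deviation gain is 52 − 7.09 = 44.91, and the fine must be at least 44.91 dollars to wipe it out.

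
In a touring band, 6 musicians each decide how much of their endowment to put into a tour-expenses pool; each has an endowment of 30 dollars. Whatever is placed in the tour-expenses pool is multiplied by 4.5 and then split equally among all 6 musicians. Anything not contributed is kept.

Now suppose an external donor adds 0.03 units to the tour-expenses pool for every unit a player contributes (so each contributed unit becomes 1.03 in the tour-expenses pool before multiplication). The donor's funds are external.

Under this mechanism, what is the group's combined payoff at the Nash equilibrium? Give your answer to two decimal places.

With the mechanism, a contributed unit returns 4.5 × 1.03 / 6 = 0.7725 per unit of net cost — still below 1 — so contributing 0 remains dominant for every player.
Everyone keeps their endowment and the group total is 6 × 30 = 180.

180.00 dollars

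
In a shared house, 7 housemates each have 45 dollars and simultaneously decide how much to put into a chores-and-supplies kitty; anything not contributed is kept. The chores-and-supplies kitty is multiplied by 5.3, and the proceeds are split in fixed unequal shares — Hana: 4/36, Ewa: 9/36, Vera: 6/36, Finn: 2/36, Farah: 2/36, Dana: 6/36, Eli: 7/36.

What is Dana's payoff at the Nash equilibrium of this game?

124.50 dollars

Each unit j contributes comes back to j as 5.3 × (j's share), so j prefers to contribute only if that share exceeds 1/5.3 = 0.1887; otherwise keeping the unit dominates.
The shares above 0.1887 belong to Ewa and Eli, contributing 45 each; the remaining 5 contribute 0. Total contributed: 90.
Dana keeps 45 and receives 5.3 × 90 × 6/36 = 79.50 from the chores-and-supplies kitty, for a payoff of 124.50.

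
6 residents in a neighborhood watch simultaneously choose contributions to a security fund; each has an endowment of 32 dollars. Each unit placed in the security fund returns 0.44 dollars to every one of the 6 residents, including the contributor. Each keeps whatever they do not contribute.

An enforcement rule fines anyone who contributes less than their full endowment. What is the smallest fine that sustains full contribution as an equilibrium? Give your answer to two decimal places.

Given the others contribute fully, the best deviation is to contribute 0 (any partial contribution still incurs the fine and gives up units whose private return 0.44 is below 1).
Deviating from 32 to 0 saves 32 dollars but forfeits the deviator's share of the drop in the security fund: 0.44 × 32 = 14.08.
So the deviation gain is 32 − 14.08 = 17.92, and the fine must be at least 17.92 dollars to wipe it out.

17.92 dollars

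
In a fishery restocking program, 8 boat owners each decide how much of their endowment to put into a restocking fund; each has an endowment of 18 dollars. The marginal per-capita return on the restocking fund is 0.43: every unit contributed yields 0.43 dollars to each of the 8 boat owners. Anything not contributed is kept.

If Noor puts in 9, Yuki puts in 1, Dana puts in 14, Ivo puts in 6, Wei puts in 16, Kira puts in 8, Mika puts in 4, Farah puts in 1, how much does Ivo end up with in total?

Total contributed: 9 + 1 + 14 + 6 + 16 + 8 + 4 + 1 = 59.
Each receives 0.43 × 59 = 25.37 from the restocking fund.
Ivo keeps 18 − 6 = 12, so Ivo's payoff is 12 + 25.37 = 37.37.

37.37 dollars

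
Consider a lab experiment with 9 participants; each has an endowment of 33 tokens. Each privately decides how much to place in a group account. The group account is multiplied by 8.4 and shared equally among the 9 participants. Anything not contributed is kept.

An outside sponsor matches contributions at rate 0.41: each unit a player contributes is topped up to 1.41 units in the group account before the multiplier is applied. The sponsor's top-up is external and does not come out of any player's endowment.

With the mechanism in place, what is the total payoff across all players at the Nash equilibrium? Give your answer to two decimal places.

3517.67 tokens

With the mechanism, a contributed unit returns 8.4 × 1.41 / 9 = 1.3160 per unit of net cost to the contributor — now above 1 — so contributing fully is weakly dominant for every player.
So the Nash equilibrium is full contribution by all 9; the group earns 8.4 × 1.41 × 297 = 3517.67.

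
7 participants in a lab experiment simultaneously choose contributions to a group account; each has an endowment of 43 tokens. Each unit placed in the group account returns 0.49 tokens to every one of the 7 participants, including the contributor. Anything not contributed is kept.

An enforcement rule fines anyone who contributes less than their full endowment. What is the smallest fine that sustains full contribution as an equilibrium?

21.93 tokens

Given the others contribute fully, the best deviation is to contribute 0 (any partial contribution still incurs the fine and gives up units whose private return 0.49 is below 1).
Deviating from 43 to 0 saves 43 tokens but forfeits the deviator's share of the drop in the group account: 0.49 × 43 = 21.07.
So the deviation gain is 43 − 21.07 = 21.93, and the fine must be at least 21.93 tokens to wipe it out.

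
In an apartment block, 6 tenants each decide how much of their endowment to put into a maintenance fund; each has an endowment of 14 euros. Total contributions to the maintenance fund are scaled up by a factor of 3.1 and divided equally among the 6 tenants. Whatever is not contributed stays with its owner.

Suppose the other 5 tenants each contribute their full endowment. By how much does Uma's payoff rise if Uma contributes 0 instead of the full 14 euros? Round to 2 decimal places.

6.77 euros

Switching from a contribution of 14 to 0 lets Uma keep an extra 14 euros, but lowers the maintenance fund by 14, which costs Uma their own share of that drop: 3.1/6 × 14 = 7.23.
Net gain = 14 − 7.23 = 6.77. The private return per contributed unit (0.5167) is below 1, so free-riding is indeed the best response regardless of what the others do.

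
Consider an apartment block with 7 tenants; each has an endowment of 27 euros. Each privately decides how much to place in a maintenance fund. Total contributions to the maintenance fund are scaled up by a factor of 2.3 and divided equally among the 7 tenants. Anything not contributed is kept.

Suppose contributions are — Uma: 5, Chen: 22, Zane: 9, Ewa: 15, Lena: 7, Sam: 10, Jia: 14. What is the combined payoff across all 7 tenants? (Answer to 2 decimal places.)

295.60 euros

Total contributed: 5 + 22 + 9 + 15 + 7 + 10 + 14 = 82; total kept: 7 × 27 − 82 = 107.
The maintenance fund pays out 2.3 × 82 = 188.60 in aggregate.
Group total = 107 + 188.60 = 295.60.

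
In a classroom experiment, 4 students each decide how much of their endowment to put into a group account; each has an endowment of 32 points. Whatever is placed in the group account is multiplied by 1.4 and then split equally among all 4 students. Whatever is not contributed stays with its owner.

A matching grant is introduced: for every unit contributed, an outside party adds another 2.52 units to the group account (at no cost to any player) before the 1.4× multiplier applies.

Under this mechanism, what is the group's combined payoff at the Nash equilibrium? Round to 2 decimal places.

Under the mechanism each unit contributed yields 1.4 × 3.52 / 4 = 1.2320 back to its contributor per unit of net cost, which exceeds 1, making full contribution the dominant choice for everyone.
So the Nash equilibrium is full contribution by all 4; the group earns 1.4 × 3.52 × 128 = 630.78.

630.78 points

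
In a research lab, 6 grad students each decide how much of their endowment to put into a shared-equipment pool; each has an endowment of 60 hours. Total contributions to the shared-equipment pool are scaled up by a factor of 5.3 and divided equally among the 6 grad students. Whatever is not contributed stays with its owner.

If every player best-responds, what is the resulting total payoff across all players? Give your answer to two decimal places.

Each contributed unit returns 5.3/6 = 0.8833 to its contributor — below 1 — so contributing 0 is dominant for every player. At the Nash equilibrium everyone keeps their 60, and the group total is 6 × 60 = 360.

360.00 hours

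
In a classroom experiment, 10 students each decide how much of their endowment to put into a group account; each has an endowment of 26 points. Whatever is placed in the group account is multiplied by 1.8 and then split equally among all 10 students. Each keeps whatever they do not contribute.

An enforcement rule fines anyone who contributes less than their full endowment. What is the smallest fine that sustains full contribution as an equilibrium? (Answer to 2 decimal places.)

21.32 points

Given the others contribute fully, the best deviation is to contribute 0 (any partial contribution still incurs the fine and gives up units whose private return 0.1800 is below 1).
Deviating from 26 to 0 saves 26 points but forfeits the deviator's share of the drop in the group account: 1.8/10 × 26 = 4.68.
So the deviation gain is 26 − 4.68 = 21.32, and the fine must be at least 21.32 points to wipe it out.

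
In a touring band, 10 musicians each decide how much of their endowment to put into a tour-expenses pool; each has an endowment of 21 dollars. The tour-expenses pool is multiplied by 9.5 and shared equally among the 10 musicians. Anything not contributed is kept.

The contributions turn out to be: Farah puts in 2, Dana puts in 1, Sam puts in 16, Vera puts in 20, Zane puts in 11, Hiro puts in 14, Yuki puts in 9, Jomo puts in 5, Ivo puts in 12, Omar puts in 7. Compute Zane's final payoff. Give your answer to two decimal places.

102.15 dollars

Total contributed: 2 + 1 + 16 + 20 + 11 + 14 + 9 + 5 + 12 + 7 = 97.
Each receives 9.5 × 97 / 10 = 92.15 from the tour-expenses pool.
Zane keeps 21 − 11 = 10, so Zane's payoff is 10 + 92.15 = 102.15.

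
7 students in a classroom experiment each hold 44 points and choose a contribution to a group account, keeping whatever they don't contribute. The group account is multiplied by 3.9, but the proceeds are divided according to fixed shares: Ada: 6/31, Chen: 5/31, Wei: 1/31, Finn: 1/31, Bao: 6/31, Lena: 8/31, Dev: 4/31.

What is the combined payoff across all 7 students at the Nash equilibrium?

Each unit j contributes comes back to j as 3.9 × (j's share), so j prefers to contribute only if that share exceeds 1/3.9 = 0.2564; otherwise keeping the unit dominates.
Only Lena (8/31) clears that bar, contributing 44; the remaining 6 contribute 0. Total contributed: 44.
The group account pays out 3.9 × 44 = 171.60 in total (split across the unequal shares, but the aggregate is all that matters for the group sum).
The 6 free-riders keep 44 each, adding 264. Group total = 264 + 171.60 = 435.60.

435.60 points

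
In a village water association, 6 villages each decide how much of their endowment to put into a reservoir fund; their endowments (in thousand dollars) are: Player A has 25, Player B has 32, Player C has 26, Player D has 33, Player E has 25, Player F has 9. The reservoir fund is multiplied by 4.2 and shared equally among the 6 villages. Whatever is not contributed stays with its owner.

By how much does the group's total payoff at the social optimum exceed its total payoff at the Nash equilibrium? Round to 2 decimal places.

480.00 thousand dollars

The private return per contributed unit is 4.2/6 = 0.7000 < 1 for every player regardless of endowment, so the Nash equilibrium is zero contribution and the group total is Σ E_j = 25 + 32 + 26 + 33 + 25 + 9 = 150.
Each contributed unit returns 4.200 to the group, so the social optimum is full contribution by everyone: group total = 4.200 × 150 = 630.00.
Efficiency loss = (4.200 − 1) × 150 = 480.00.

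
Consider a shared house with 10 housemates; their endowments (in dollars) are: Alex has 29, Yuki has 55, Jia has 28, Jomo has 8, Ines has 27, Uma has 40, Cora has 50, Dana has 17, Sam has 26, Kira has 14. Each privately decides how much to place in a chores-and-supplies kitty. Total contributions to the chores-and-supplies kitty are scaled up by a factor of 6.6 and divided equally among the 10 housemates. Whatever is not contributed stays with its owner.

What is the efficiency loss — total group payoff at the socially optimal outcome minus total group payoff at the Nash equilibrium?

1646.40 dollars

The private return per contributed unit is 6.6/10 = 0.6600 < 1 for every player regardless of endowment, so the Nash equilibrium is zero contribution and the group total is Σ E_j = 29 + 55 + 28 + 8 + 27 + 40 + 50 + 17 + 26 + 14 = 294.
Each contributed unit returns 6.600 to the group, so the social optimum is full contribution by everyone: group total = 6.600 × 294 = 1940.40.
Efficiency loss = (6.600 − 1) × 294 = 1646.40.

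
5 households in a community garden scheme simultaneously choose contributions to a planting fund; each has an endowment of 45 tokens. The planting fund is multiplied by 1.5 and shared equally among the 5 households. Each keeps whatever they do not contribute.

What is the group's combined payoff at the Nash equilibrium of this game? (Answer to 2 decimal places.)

225.00 tokens

Each contributed unit returns 1.5/5 = 0.3000 to its contributor — below 1 — so contributing 0 is dominant for every player. At the Nash equilibrium everyone keeps their 45, and the group total is 5 × 45 = 225.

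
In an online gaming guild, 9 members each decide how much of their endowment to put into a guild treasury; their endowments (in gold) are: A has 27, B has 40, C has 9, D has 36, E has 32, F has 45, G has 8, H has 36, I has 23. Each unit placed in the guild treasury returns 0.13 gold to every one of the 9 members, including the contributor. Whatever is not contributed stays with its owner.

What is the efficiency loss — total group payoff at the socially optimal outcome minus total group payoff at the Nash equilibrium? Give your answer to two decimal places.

The private return per contributed unit is 0.13 < 1 for everyone, so the Nash equilibrium is zero contribution and the group total is Σ E_j = 27 + 40 + 9 + 36 + 32 + 45 + 8 + 36 + 23 = 256.
Each contributed unit returns 1.170 to the group, so the social optimum is full contribution by everyone: group total = 1.170 × 256 = 299.52.
Efficiency loss = (1.170 − 1) × 256 = 43.52.

43.52 gold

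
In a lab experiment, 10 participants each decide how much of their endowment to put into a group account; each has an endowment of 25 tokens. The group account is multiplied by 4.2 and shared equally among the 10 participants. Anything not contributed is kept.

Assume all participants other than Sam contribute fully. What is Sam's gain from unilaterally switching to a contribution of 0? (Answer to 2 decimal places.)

14.50 tokens

Switching from a contribution of 25 to 0 lets Sam keep an extra 25 tokens, but lowers the group account by 25, which costs Sam their own share of that drop: 4.2/10 × 25 = 10.50.
Net gain = 25 − 10.50 = 14.50. The private return per contributed unit (0.4200) is below 1, so free-riding is indeed the best response regardless of what the others do.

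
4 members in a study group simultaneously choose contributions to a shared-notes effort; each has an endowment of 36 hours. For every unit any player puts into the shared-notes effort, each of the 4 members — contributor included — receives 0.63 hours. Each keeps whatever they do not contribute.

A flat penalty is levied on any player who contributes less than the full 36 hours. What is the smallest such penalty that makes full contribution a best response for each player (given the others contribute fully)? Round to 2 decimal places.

Given the others contribute fully, the best deviation is to contribute 0 (any partial contribution still incurs the fine and gives up units whose private return 0.63 is below 1).
Deviating from 36 to 0 saves 36 hours but forfeits the deviator's share of the drop in the shared-notes effort: 0.63 × 36 = 22.68.
So the deviation gain is 36 − 22.68 = 13.32, and the fine must be at least 13.32 hours to wipe it out.

13.32 hours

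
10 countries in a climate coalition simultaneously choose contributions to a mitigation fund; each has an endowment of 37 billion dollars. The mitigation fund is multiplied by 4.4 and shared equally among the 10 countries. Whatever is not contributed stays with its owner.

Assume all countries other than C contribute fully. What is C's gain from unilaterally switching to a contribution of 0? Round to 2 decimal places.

20.72 billion dollars

Switching from a contribution of 37 to 0 lets C keep an extra 37 billion dollars, but lowers the mitigation fund by 37, which costs C their own share of that drop: 4.4/10 × 37 = 16.28.
Net gain = 37 − 16.28 = 20.72. The private return per contributed unit (0.4400) is below 1, so free-riding is indeed the best response regardless of what the others do.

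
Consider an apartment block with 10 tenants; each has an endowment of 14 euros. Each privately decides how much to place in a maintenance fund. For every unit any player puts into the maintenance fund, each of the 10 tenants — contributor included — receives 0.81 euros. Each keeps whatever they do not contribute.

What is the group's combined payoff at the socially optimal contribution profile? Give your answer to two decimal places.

1134.00 euros

Each contributed unit returns 8.100 to the group as a whole (0.81 to each of 10 players), which exceeds 1, so the social optimum is full contribution: group total = 8.100 × 140 = 1134.00.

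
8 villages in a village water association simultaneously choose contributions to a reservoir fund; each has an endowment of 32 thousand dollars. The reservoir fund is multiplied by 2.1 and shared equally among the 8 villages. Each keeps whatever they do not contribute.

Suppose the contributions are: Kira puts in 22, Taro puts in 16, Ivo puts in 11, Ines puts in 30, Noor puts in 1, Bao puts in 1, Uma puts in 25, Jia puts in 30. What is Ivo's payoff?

Total contributed: 22 + 16 + 11 + 30 + 1 + 1 + 25 + 30 = 136.
Each receives 2.1 × 136 / 8 = 35.70 from the reservoir fund.
Ivo keeps 32 − 11 = 21, so Ivo's payoff is 21 + 35.70 = 56.70.

56.70 thousand dollars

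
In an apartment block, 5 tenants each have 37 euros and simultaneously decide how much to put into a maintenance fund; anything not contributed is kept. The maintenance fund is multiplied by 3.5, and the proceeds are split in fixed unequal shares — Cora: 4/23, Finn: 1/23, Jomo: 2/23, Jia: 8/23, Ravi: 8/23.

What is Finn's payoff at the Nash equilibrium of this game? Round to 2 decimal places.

A player with share s gets back 3.5·s per unit contributed, so full contribution is dominant for anyone with s > 1/3.5 = 0.2857 and zero contribution is dominant for anyone below.
Jia and Ravi clear that bar, contributing 37 each; the remaining 3 contribute 0. Total contributed: 74.
Finn keeps 37 and receives 3.5 × 74 × 1/23 = 11.26 from the maintenance fund, for a payoff of 48.26.

48.26 euros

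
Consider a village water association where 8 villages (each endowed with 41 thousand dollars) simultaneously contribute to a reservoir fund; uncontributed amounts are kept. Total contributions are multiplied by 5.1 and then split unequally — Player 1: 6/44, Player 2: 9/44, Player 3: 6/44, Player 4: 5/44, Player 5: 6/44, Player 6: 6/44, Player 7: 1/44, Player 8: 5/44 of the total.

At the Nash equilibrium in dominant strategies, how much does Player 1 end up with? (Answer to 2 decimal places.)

For player j, contributing a unit is worthwhile iff 5.1 × (j's share) ≥ 1, i.e. iff j's share is at least 0.1961.
The only share above 0.1961 is Player 2's 9/44, contributing 41; the remaining 7 contribute 0. Total contributed: 41.
Player 1 keeps 41 and receives 5.1 × 41 × 6/44 = 28.51 from the reservoir fund, for a payoff of 69.51.

69.51 thousand dollars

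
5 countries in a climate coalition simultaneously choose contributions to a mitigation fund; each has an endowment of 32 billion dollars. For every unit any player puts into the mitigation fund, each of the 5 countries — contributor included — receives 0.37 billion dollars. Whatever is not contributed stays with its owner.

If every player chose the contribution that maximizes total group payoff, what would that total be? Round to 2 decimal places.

Each contributed unit returns 1.850 to the group as a whole (0.37 to each of 5 players), which exceeds 1, so the social optimum is full contribution: group total = 1.850 × 160 = 296.00.

296.00 billion dollars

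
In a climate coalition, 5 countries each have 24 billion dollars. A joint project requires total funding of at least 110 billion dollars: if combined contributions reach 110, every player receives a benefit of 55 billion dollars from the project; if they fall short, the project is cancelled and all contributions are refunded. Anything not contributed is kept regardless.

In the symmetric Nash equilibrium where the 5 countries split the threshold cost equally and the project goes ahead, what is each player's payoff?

Equal share of the threshold: 110/5 = 22.
At this profile no one gains by cutting their contribution: any cut drops the total below 110, the project is cancelled, contributions are refunded, and the deviator ends with 24, which is less than 24 − 22 + 55 = 57. Contributing more than 22 just wastes the excess. So contributing exactly 22 is a best response.
Each player's payoff: 24 − 22 + 55 = 57.

57 billion dollars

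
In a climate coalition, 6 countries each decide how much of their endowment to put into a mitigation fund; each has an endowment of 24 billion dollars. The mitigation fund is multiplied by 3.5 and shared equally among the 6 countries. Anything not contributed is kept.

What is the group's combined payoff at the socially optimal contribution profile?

504.00 billion dollars

Each contributed unit returns 3.500 to the group as a whole (0.5833 to each of 6 players), which exceeds 1, so the social optimum is full contribution: group total = 3.500 × 144 = 504.00.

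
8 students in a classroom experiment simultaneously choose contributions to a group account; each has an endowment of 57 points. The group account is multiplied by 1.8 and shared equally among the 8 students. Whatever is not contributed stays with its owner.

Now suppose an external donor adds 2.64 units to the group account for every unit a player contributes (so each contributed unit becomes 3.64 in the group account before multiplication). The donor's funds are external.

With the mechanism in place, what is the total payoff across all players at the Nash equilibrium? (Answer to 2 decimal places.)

Even with the mechanism, each unit contributed returns only 1.8 × 3.64 / 8 = 0.8190 per unit of net cost, so contributing nothing is still dominant.
At the Nash equilibrium no one contributes; group total payoff = 8 × 57 = 456.

456.00 points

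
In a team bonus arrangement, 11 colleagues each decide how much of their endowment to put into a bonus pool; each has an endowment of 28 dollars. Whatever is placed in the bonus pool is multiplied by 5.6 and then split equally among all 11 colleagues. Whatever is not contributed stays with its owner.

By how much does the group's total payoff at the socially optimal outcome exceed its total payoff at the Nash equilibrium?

1416.80 dollars

Each contributed unit returns 5.6/11 = 0.5091 to its contributor — below 1 — so contributing 0 is dominant for every player. At the Nash equilibrium everyone keeps their 28, and the group total is 11 × 28 = 308.
Each contributed unit returns 5.600 to the group as a whole (0.5091 to each of 11 players), which exceeds 1, so the social optimum is full contribution: group total = 5.600 × 308 = 1724.80.
Efficiency loss = 1724.80 − 308 = 1416.80.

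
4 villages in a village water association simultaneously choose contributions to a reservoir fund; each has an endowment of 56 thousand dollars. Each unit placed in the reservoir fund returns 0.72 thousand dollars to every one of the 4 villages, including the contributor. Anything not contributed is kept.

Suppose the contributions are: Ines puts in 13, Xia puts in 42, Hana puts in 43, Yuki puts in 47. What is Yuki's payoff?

Total contributed: 13 + 42 + 43 + 47 = 145.
Each receives 0.72 × 145 = 104.40 from the reservoir fund.
Yuki keeps 56 − 47 = 9, so Yuki's payoff is 9 + 104.40 = 113.40.

113.40 thousand dollars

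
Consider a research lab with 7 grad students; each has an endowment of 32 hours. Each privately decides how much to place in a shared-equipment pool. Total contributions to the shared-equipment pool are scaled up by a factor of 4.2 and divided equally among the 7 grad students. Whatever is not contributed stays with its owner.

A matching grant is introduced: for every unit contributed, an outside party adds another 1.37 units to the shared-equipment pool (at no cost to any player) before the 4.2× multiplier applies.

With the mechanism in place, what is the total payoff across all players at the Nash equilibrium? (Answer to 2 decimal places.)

2229.70 hours

With the mechanism, a contributed unit returns 4.2 × 2.37 / 7 = 1.4220 per unit of net cost to the contributor — now above 1 — so contributing fully is weakly dominant for every player.
At the Nash equilibrium everyone contributes 32. Group total payoff = 4.2 × 2.37 × 224 = 2229.70.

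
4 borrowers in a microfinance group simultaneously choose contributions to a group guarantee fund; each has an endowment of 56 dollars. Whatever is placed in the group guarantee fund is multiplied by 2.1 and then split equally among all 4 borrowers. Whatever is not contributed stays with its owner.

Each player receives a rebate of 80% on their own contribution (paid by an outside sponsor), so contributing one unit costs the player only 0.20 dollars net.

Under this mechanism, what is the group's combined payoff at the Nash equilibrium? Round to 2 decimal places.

With the mechanism, a contributed unit returns (2.1/4) / 0.20 = 2.6250 per unit of net cost to the contributor — now above 1 — so contributing fully is weakly dominant for every player.
At the Nash equilibrium everyone contributes 56. Group total payoff = 4 × (56 × 0.80 + 2.1 × 56) = 649.60.

649.60 dollars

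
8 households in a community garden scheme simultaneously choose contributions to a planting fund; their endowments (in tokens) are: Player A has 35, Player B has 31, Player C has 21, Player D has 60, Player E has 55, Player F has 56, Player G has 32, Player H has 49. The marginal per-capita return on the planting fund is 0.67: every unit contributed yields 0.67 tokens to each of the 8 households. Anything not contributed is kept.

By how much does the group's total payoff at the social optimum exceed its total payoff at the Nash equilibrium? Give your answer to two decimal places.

1478.04 tokens

The private return per contributed unit is 0.67 < 1 for everyone, so the Nash equilibrium is zero contribution and the group total is Σ E_j = 35 + 31 + 21 + 60 + 55 + 56 + 32 + 49 = 339.
Each contributed unit returns 5.360 to the group, so the social optimum is full contribution by everyone: group total = 5.360 × 339 = 1817.04.
Efficiency loss = (5.360 − 1) × 339 = 1478.04.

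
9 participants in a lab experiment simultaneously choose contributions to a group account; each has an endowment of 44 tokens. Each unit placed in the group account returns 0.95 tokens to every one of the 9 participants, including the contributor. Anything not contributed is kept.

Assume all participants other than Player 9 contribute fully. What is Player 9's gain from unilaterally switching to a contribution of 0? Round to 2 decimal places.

2.20 tokens

Switching from a contribution of 44 to 0 lets Player 9 keep an extra 44 tokens, but lowers the group account by 44, which costs Player 9 their own share of that drop: 0.95 × 44 = 41.80.
Net gain = 44 − 41.80 = 2.20. The private return per contributed unit (0.95) is below 1, so free-riding is indeed the best response regardless of what the others do.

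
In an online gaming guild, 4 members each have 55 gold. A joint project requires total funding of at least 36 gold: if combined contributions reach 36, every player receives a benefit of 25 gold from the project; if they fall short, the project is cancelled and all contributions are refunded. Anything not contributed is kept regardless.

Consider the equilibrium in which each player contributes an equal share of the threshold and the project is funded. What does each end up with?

71 gold

Equal share of the threshold: 36/4 = 9.
At this profile no one gains by cutting their contribution: any cut drops the total below 36, the project is cancelled, contributions are refunded, and the deviator ends with 55, which is less than 55 − 9 + 25 = 71. Contributing more than 9 just wastes the excess. So contributing exactly 9 is a best response.
Each player's payoff: 55 − 9 + 25 = 71.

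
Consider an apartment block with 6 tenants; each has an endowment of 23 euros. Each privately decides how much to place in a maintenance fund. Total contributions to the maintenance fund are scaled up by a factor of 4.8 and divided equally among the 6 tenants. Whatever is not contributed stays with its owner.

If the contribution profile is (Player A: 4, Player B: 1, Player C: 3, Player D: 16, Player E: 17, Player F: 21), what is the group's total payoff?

373.60 euros

Total contributed: 4 + 1 + 3 + 16 + 17 + 21 = 62; total kept: 6 × 23 − 62 = 76.
The maintenance fund pays out 4.8 × 62 = 297.60 in aggregate.
Group total = 76 + 297.60 = 373.60.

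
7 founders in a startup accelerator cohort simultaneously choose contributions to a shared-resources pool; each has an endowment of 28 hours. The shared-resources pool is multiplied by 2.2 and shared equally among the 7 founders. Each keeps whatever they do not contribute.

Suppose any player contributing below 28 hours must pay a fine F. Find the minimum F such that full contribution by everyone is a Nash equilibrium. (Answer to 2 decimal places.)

Given the others contribute fully, the best deviation is to contribute 0 (any partial contribution still incurs the fine and gives up units whose private return 0.3143 is below 1).
Deviating from 28 to 0 saves 28 hours but forfeits the deviator's share of the drop in the shared-resources pool: 2.2/7 × 28 = 8.80.
So the deviation gain is 28 − 8.80 = 19.20, and the fine must be at least 19.20 hours to wipe it out.

19.20 hours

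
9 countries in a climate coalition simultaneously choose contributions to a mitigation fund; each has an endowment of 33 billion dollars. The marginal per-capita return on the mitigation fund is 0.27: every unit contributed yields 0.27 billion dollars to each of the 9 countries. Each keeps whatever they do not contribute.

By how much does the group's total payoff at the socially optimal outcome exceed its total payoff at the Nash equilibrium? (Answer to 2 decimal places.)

The private return per contributed unit is 0.27 < 1, so contributing 0 is dominant for every player. At the Nash equilibrium everyone keeps their 33, and the group total is 9 × 33 = 297.
Each contributed unit returns 2.430 to the group as a whole (0.27 to each of 9 players), which exceeds 1, so the social optimum is full contribution: group total = 2.430 × 297 = 721.71.
Efficiency loss = 721.71 − 297 = 424.71.

424.71 billion dollars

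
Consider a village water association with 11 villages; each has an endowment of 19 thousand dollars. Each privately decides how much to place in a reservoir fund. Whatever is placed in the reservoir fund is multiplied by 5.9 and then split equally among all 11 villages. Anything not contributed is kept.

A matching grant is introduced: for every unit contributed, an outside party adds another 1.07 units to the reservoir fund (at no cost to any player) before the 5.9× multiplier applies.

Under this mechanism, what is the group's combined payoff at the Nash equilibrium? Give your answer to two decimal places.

Under the mechanism each unit contributed yields 5.9 × 2.07 / 11 = 1.1103 back to its contributor per unit of net cost, which exceeds 1, making full contribution the dominant choice for everyone.
At the Nash equilibrium everyone contributes 19. Group total payoff = 5.9 × 2.07 × 209 = 2552.52.

2552.52 thousand dollars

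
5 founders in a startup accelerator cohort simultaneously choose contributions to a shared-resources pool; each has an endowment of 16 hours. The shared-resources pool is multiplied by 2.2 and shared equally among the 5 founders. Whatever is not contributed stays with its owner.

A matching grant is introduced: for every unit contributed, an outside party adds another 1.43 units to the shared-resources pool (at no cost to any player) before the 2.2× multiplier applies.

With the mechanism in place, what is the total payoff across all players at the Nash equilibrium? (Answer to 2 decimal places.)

427.68 hours

With the mechanism, a contributed unit returns 2.2 × 2.43 / 5 = 1.0692 per unit of net cost to the contributor — now above 1 — so contributing fully is weakly dominant for every player.
So the Nash equilibrium is full contribution by all 5; the group earns 2.2 × 2.43 × 80 = 427.68.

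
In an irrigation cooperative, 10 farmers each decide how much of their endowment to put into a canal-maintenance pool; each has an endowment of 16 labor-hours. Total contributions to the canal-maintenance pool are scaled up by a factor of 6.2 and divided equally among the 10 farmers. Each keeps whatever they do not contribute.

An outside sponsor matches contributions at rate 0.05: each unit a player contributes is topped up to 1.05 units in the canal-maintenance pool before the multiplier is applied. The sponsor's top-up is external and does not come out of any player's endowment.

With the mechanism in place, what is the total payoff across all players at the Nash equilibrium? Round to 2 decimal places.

Even with the mechanism, each unit contributed returns only 6.2 × 1.05 / 10 = 0.6510 per unit of net cost, so contributing nothing is still dominant.
At the Nash equilibrium no one contributes; group total payoff = 10 × 16 = 160.

160.00 labor-hours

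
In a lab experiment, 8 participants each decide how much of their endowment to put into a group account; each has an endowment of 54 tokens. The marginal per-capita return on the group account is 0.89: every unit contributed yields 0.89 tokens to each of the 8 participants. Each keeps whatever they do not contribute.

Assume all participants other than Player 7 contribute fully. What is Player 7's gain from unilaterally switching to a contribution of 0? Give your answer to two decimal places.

5.94 tokens

Switching from a contribution of 54 to 0 lets Player 7 keep an extra 54 tokens, but lowers the group account by 54, which costs Player 7 their own share of that drop: 0.89 × 54 = 48.06.
Net gain = 54 − 48.06 = 5.94. The private return per contributed unit (0.89) is below 1, so free-riding is indeed the best response regardless of what the others do.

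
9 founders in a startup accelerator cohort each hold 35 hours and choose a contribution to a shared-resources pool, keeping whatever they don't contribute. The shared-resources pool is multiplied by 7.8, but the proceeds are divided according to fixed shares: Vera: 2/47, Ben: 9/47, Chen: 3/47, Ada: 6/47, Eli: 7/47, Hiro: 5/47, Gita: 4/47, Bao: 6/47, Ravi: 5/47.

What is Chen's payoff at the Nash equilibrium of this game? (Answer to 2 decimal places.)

69.85 hours

A player with share s gets back 7.8·s per unit contributed, so full contribution is dominant for anyone with s > 1/7.8 = 0.1282 and zero contribution is dominant for anyone below.
Ben and Eli clear that bar, contributing 35 each; the remaining 7 contribute 0. Total contributed: 70.
Chen keeps 35 and receives 7.8 × 70 × 3/47 = 34.85 from the shared-resources pool, for a payoff of 69.85.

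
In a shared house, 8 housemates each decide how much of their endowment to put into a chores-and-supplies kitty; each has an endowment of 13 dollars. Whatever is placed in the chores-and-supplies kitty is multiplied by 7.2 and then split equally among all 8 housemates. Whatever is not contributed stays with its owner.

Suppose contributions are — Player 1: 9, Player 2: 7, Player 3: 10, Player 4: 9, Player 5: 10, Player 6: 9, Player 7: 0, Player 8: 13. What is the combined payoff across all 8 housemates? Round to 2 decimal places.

Total contributed: 9 + 7 + 10 + 9 + 10 + 9 + 0 + 13 = 67; total kept: 8 × 13 − 67 = 37.
The chores-and-supplies kitty pays out 7.2 × 67 = 482.40 in aggregate.
Group total = 37 + 482.40 = 519.40.

519.40 dollars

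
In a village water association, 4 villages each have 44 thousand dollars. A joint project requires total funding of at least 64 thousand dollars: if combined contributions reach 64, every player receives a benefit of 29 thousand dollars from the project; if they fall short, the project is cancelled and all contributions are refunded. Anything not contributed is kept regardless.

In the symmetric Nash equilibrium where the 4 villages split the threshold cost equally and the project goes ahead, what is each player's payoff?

Equal share of the threshold: 64/4 = 16.
At this profile no one gains by cutting their contribution: any cut drops the total below 64, the project is cancelled, contributions are refunded, and the deviator ends with 44, which is less than 44 − 16 + 29 = 57. Contributing more than 16 just wastes the excess. So contributing exactly 16 is a best response.
Each player's payoff: 44 − 16 + 29 = 57.

57 thousand dollars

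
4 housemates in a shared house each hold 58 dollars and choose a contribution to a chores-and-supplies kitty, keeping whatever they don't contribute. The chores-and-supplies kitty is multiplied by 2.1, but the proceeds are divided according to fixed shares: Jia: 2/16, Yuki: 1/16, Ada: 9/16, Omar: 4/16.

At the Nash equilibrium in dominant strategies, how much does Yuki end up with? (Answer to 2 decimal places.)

65.61 dollars

For player j, contributing a unit is worthwhile iff 2.1 × (j's share) ≥ 1, i.e. iff j's share is at least 0.4762.
The only share above 0.4762 is Ada's 9/16, contributing 58; the remaining 3 contribute 0. Total contributed: 58.
Yuki keeps 58 and receives 2.1 × 58 × 1/16 = 7.61 from the chores-and-supplies kitty, for a payoff of 65.61.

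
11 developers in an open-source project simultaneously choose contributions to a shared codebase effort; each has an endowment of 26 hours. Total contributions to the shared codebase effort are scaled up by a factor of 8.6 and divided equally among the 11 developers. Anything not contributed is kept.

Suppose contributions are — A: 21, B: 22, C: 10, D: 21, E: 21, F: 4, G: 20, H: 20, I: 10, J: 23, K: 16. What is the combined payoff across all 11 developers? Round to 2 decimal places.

Total contributed: 21 + 22 + 10 + 21 + 21 + 4 + 20 + 20 + 10 + 23 + 16 = 188; total kept: 11 × 26 − 188 = 98.
The shared codebase effort pays out 8.6 × 188 = 1616.80 in aggregate.
Group total = 98 + 1616.80 = 1714.80.

1714.80 hours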